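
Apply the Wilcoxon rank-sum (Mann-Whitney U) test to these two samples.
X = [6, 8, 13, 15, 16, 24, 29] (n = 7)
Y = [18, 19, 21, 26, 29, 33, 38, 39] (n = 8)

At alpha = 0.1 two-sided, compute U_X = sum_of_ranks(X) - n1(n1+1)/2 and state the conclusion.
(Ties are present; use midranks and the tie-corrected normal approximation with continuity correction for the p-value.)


Step 1: Combine and sort all 15 observations; assign midranks.
sorted (value, group): (6,X), (8,X), (13,X), (15,X), (16,X), (18,Y), (19,Y), (21,Y), (24,X), (26,Y), (29,X), (29,Y), (33,Y), (38,Y), (39,Y)
ranks: 6->1, 8->2, 13->3, 15->4, 16->5, 18->6, 19->7, 21->8, 24->9, 26->10, 29->11.5, 29->11.5, 33->13, 38->14, 39->15
Step 2: Rank sum for X: R1 = 1 + 2 + 3 + 4 + 5 + 9 + 11.5 = 35.5.
Step 3: U_X = R1 - n1(n1+1)/2 = 35.5 - 7*8/2 = 35.5 - 28 = 7.5.
       U_Y = n1*n2 - U_X = 56 - 7.5 = 48.5.
Step 4: Ties are present, so use the tie-corrected normal approximation (with continuity correction) for the p-value.
Step 5: p-value = 0.020524; compare to alpha = 0.1. reject H0.

U_X = 7.5, p = 0.020524, reject H0 at alpha = 0.1.


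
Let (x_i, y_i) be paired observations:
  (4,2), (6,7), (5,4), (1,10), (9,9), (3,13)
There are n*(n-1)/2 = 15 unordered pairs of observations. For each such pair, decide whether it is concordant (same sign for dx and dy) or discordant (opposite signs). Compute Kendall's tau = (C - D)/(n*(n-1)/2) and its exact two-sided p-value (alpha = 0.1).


Step 1: Enumerate the 15 unordered pairs (i,j) with i<j and classify each by sign(x_j-x_i) * sign(y_j-y_i).
  (1,2):dx=+2,dy=+5->C; (1,3):dx=+1,dy=+2->C; (1,4):dx=-3,dy=+8->D; (1,5):dx=+5,dy=+7->C
  (1,6):dx=-1,dy=+11->D; (2,3):dx=-1,dy=-3->C; (2,4):dx=-5,dy=+3->D; (2,5):dx=+3,dy=+2->C
  (2,6):dx=-3,dy=+6->D; (3,4):dx=-4,dy=+6->D; (3,5):dx=+4,dy=+5->C; (3,6):dx=-2,dy=+9->D
  (4,5):dx=+8,dy=-1->D; (4,6):dx=+2,dy=+3->C; (5,6):dx=-6,dy=+4->D
Step 2: C = 7, D = 8, total pairs = 15.
Step 3: tau = (C - D)/(n(n-1)/2) = (7 - 8)/15 = -0.066667.
Step 4: Exact two-sided p-value (enumerate n! = 720 permutations of y under H0): p = 1.000000.
Step 5: alpha = 0.1. fail to reject H0.

tau_b = -0.0667 (C=7, D=8), p = 1.000000, fail to reject H0.


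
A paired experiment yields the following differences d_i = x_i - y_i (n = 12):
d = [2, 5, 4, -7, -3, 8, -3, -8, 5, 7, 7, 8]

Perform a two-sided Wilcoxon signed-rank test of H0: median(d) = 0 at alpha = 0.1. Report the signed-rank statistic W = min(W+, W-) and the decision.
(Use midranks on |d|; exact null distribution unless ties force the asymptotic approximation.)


Step 1: Drop any zero differences (none here) and take |d_i|.
|d| = [2, 5, 4, 7, 3, 8, 3, 8, 5, 7, 7, 8]
Step 2: Midrank |d_i| (ties get averaged ranks).
ranks: |2|->1, |5|->5.5, |4|->4, |7|->8, |3|->2.5, |8|->11, |3|->2.5, |8|->11, |5|->5.5, |7|->8, |7|->8, |8|->11
Step 3: Attach original signs; sum ranks with positive sign and with negative sign.
W+ = 1 + 5.5 + 4 + 11 + 5.5 + 8 + 8 + 11 = 54
W- = 8 + 2.5 + 2.5 + 11 = 24
(Check: W+ + W- = 78 should equal n(n+1)/2 = 78.)
Step 4: Test statistic W = min(W+, W-) = 24.
Step 5: Ties in |d|, so use the tie-corrected normal approximation.
        E[W] = n(n+1)/4 = 12*13/4 = 39.
        Tie groups: |d|=3 (t=2), |d|=5 (t=2), |d|=7 (t=3), |d|=8 (t=3); sum(t^3 - t) = 60.
        Var[W] = n(n+1)(2n+1)/24 - sum(t^3-t)/48 = 3900/24 - 60/48 = 161.25.
        z = (W - E[W]) / sqrt(Var[W]) = (24 - 39) / 12.6984 = -1.1812.
        Two-sided p = 2*Phi(z) = 0.237504.
Step 6: alpha = 0.1. fail to reject H0.

W+ = 54, W- = 24, W = min = 24, p = 0.237504, fail to reject H0.


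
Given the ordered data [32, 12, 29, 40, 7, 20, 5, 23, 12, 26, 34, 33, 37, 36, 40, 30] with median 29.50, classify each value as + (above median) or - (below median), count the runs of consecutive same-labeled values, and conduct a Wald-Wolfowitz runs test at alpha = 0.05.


Step 1: Compute median = 29.50; label A = above, B = below.
Labels in order: ABBABBBBBBAAAAAA  (n_A = 8, n_B = 8)
Step 2: Count runs R = 5.
Step 3: Under H0 (random ordering), E[R] = 2*n_A*n_B/(n_A+n_B) + 1 = 2*8*8/16 + 1 = 9.0000.
        Var[R] = 2*n_A*n_B*(2*n_A*n_B - n_A - n_B) / ((n_A+n_B)^2 * (n_A+n_B-1)) = 14336/3840 = 3.7333.
        SD[R] = 1.9322.
Step 4: Continuity-corrected z = (R + 0.5 - E[R]) / SD[R] = (5 + 0.5 - 9.0000) / 1.9322 = -1.8114.
Step 5: Two-sided p-value via normal approximation = 2*(1 - Phi(|z|)) = 0.070076.
Step 6: alpha = 0.05. fail to reject H0.

R = 5, z = -1.8114, p = 0.070076, fail to reject H0.


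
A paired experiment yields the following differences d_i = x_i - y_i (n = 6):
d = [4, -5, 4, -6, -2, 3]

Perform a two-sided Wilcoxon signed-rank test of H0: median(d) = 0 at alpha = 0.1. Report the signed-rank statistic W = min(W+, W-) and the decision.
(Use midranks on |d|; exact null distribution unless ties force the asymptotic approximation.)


Step 1: Drop any zero differences (none here) and take |d_i|.
|d| = [4, 5, 4, 6, 2, 3]
Step 2: Midrank |d_i| (ties get averaged ranks).
ranks: |4|->3.5, |5|->5, |4|->3.5, |6|->6, |2|->1, |3|->2
Step 3: Attach original signs; sum ranks with positive sign and with negative sign.
W+ = 3.5 + 3.5 + 2 = 9
W- = 5 + 6 + 1 = 12
(Check: W+ + W- = 21 should equal n(n+1)/2 = 21.)
Step 4: Test statistic W = min(W+, W-) = 9.
Step 5: Ties in |d|, so use the tie-corrected normal approximation.
        E[W] = n(n+1)/4 = 6*7/4 = 10.5.
        Tie groups: |d|=4 (t=2); sum(t^3 - t) = 6.
        Var[W] = n(n+1)(2n+1)/24 - sum(t^3-t)/48 = 546/24 - 6/48 = 22.625.
        z = (W - E[W]) / sqrt(Var[W]) = (9 - 10.5) / 4.7566 = -0.3154.
        Two-sided p = 2*Phi(z) = 0.752494.
Step 6: alpha = 0.1. fail to reject H0.

W+ = 9, W- = 12, W = min = 9, p = 0.752494, fail to reject H0.


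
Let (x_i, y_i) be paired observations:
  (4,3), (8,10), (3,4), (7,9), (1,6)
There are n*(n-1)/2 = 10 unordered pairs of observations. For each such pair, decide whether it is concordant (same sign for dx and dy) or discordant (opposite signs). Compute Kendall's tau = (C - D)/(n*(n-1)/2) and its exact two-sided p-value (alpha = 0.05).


Step 1: Enumerate the 10 unordered pairs (i,j) with i<j and classify each by sign(x_j-x_i) * sign(y_j-y_i).
  (1,2):dx=+4,dy=+7->C; (1,3):dx=-1,dy=+1->D; (1,4):dx=+3,dy=+6->C; (1,5):dx=-3,dy=+3->D
  (2,3):dx=-5,dy=-6->C; (2,4):dx=-1,dy=-1->C; (2,5):dx=-7,dy=-4->C; (3,4):dx=+4,dy=+5->C
  (3,5):dx=-2,dy=+2->D; (4,5):dx=-6,dy=-3->C
Step 2: C = 7, D = 3, total pairs = 10.
Step 3: tau = (C - D)/(n(n-1)/2) = (7 - 3)/10 = 0.400000.
Step 4: Exact two-sided p-value (enumerate n! = 120 permutations of y under H0): p = 0.483333.
Step 5: alpha = 0.05. fail to reject H0.

tau_b = 0.4000 (C=7, D=3), p = 0.483333, fail to reject H0.


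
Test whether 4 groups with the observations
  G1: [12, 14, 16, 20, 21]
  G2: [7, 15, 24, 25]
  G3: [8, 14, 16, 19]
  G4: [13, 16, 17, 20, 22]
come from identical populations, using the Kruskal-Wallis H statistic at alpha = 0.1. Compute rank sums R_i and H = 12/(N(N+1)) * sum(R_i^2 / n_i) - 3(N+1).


Step 1: Combine all N = 18 observations and assign midranks.
sorted (value, group, rank): (7,G2,1), (8,G3,2), (12,G1,3), (13,G4,4), (14,G1,5.5), (14,G3,5.5), (15,G2,7), (16,G1,9), (16,G3,9), (16,G4,9), (17,G4,11), (19,G3,12), (20,G1,13.5), (20,G4,13.5), (21,G1,15), (22,G4,16), (24,G2,17), (25,G2,18)
Step 2: Sum ranks within each group.
R_1 = 46 (n_1 = 5)
R_2 = 43 (n_2 = 4)
R_3 = 28.5 (n_3 = 4)
R_4 = 53.5 (n_4 = 5)
Step 3: H = 12/(N(N+1)) * sum(R_i^2/n_i) - 3(N+1)
     = 12/(18*19) * (46^2/5 + 43^2/4 + 28.5^2/4 + 53.5^2/5) - 3*19
     = 0.035088 * 1660.96 - 57
     = 1.279386.
Step 4: Ties present; correction factor C = 1 - 36/(18^3 - 18) = 0.993808. Corrected H = 1.279386 / 0.993808 = 1.287357.
Step 5: Under H0, H ~ chi^2(3); p-value = 0.732137.
Step 6: alpha = 0.1. fail to reject H0.

H = 1.2874, df = 3, p = 0.732137, fail to reject H0.


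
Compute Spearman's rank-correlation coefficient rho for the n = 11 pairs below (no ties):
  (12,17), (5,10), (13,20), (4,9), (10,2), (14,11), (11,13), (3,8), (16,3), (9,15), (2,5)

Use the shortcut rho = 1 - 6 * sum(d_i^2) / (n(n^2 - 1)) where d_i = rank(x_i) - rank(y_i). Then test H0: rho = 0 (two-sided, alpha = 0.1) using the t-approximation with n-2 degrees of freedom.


Step 1: Rank x and y separately (midranks; no ties here).
rank(x): 12->8, 5->4, 13->9, 4->3, 10->6, 14->10, 11->7, 3->2, 16->11, 9->5, 2->1
rank(y): 17->10, 10->6, 20->11, 9->5, 2->1, 11->7, 13->8, 8->4, 3->2, 15->9, 5->3
Step 2: d_i = R_x(i) - R_y(i); compute d_i^2.
  (8-10)^2=4, (4-6)^2=4, (9-11)^2=4, (3-5)^2=4, (6-1)^2=25, (10-7)^2=9, (7-8)^2=1, (2-4)^2=4, (11-2)^2=81, (5-9)^2=16, (1-3)^2=4
sum(d^2) = 156.
Step 3: rho = 1 - 6*156 / (11*(11^2 - 1)) = 1 - 936/1320 = 0.290909.
Step 4: Under H0, t = rho * sqrt((n-2)/(1-rho^2)) = 0.9122 ~ t(9).
Step 5: Two-sided p-value from the t-distribution with 9 df = 0.385457.
Step 6: alpha = 0.1. fail to reject H0.

rho = 0.2909, p = 0.385457, fail to reject H0 at alpha = 0.1.


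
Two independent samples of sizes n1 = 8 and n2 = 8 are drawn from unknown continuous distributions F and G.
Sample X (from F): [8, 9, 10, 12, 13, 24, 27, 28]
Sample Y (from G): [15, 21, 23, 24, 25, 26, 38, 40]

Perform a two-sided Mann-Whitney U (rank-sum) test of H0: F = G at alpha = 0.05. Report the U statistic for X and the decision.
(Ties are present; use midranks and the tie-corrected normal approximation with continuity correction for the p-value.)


Step 1: Combine and sort all 16 observations; assign midranks.
sorted (value, group): (8,X), (9,X), (10,X), (12,X), (13,X), (15,Y), (21,Y), (23,Y), (24,X), (24,Y), (25,Y), (26,Y), (27,X), (28,X), (38,Y), (40,Y)
ranks: 8->1, 9->2, 10->3, 12->4, 13->5, 15->6, 21->7, 23->8, 24->9.5, 24->9.5, 25->11, 26->12, 27->13, 28->14, 38->15, 40->16
Step 2: Rank sum for X: R1 = 1 + 2 + 3 + 4 + 5 + 9.5 + 13 + 14 = 51.5.
Step 3: U_X = R1 - n1(n1+1)/2 = 51.5 - 8*9/2 = 51.5 - 36 = 15.5.
       U_Y = n1*n2 - U_X = 64 - 15.5 = 48.5.
Step 4: Ties are present, so use the tie-corrected normal approximation (with continuity correction) for the p-value.
Step 5: p-value = 0.092652; compare to alpha = 0.05. fail to reject H0.

U_X = 15.5, p = 0.092652, fail to reject H0 at alpha = 0.05.


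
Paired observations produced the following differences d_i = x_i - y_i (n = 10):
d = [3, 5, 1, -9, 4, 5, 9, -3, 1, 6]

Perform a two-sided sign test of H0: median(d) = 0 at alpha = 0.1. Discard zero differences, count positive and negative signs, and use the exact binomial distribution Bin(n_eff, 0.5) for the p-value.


Step 1: Discard zero differences. Original n = 10; n_eff = number of nonzero differences = 10.
Nonzero differences (with sign): +3, +5, +1, -9, +4, +5, +9, -3, +1, +6
Step 2: Count signs: positive = 8, negative = 2.
Step 3: Under H0: P(positive) = 0.5, so the number of positives S ~ Bin(10, 0.5).
Step 4: Two-sided exact p-value = sum of Bin(10,0.5) probabilities at or below the observed probability = 0.109375.
Step 5: alpha = 0.1. fail to reject H0.

n_eff = 10, pos = 8, neg = 2, p = 0.109375, fail to reject H0.


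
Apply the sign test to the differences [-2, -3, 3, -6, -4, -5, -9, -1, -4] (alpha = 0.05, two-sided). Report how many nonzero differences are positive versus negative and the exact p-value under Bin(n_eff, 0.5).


Step 1: Discard zero differences. Original n = 9; n_eff = number of nonzero differences = 9.
Nonzero differences (with sign): -2, -3, +3, -6, -4, -5, -9, -1, -4
Step 2: Count signs: positive = 1, negative = 8.
Step 3: Under H0: P(positive) = 0.5, so the number of positives S ~ Bin(9, 0.5).
Step 4: Two-sided exact p-value = sum of Bin(9,0.5) probabilities at or below the observed probability = 0.039062.
Step 5: alpha = 0.05. reject H0.

n_eff = 9, pos = 1, neg = 8, p = 0.039062, reject H0.


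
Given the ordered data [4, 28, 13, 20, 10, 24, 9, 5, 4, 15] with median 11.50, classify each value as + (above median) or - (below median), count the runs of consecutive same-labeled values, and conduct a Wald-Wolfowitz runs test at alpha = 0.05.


Step 1: Compute median = 11.50; label A = above, B = below.
Labels in order: BAAABABBBA  (n_A = 5, n_B = 5)
Step 2: Count runs R = 6.
Step 3: Under H0 (random ordering), E[R] = 2*n_A*n_B/(n_A+n_B) + 1 = 2*5*5/10 + 1 = 6.0000.
        Var[R] = 2*n_A*n_B*(2*n_A*n_B - n_A - n_B) / ((n_A+n_B)^2 * (n_A+n_B-1)) = 2000/900 = 2.2222.
        SD[R] = 1.4907.
Step 4: R = E[R], so z = 0 with no continuity correction.
Step 5: Two-sided p-value via normal approximation = 2*(1 - Phi(|z|)) = 1.000000.
Step 6: alpha = 0.05. fail to reject H0.

R = 6, z = 0.0000, p = 1.000000, fail to reject H0.


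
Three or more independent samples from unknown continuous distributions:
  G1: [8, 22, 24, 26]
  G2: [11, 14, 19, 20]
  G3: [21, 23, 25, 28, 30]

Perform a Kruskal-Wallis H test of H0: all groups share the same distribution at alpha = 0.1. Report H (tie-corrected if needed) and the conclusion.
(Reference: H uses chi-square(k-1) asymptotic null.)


Step 1: Combine all N = 13 observations and assign midranks.
sorted (value, group, rank): (8,G1,1), (11,G2,2), (14,G2,3), (19,G2,4), (20,G2,5), (21,G3,6), (22,G1,7), (23,G3,8), (24,G1,9), (25,G3,10), (26,G1,11), (28,G3,12), (30,G3,13)
Step 2: Sum ranks within each group.
R_1 = 28 (n_1 = 4)
R_2 = 14 (n_2 = 4)
R_3 = 49 (n_3 = 5)
Step 3: H = 12/(N(N+1)) * sum(R_i^2/n_i) - 3(N+1)
     = 12/(13*14) * (28^2/4 + 14^2/4 + 49^2/5) - 3*14
     = 0.065934 * 725.2 - 42
     = 5.815385.
Step 4: No ties, so H is used without correction.
Step 5: Under H0, H ~ chi^2(2); p-value = 0.054602.
Step 6: alpha = 0.1. reject H0.

H = 5.8154, df = 2, p = 0.054602, reject H0.


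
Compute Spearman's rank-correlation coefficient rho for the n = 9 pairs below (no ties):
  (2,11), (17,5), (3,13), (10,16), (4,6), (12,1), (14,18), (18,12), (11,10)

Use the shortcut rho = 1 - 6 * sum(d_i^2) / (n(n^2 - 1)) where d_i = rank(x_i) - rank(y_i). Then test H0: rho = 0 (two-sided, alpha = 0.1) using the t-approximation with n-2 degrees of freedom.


Step 1: Rank x and y separately (midranks; no ties here).
rank(x): 2->1, 17->8, 3->2, 10->4, 4->3, 12->6, 14->7, 18->9, 11->5
rank(y): 11->5, 5->2, 13->7, 16->8, 6->3, 1->1, 18->9, 12->6, 10->4
Step 2: d_i = R_x(i) - R_y(i); compute d_i^2.
  (1-5)^2=16, (8-2)^2=36, (2-7)^2=25, (4-8)^2=16, (3-3)^2=0, (6-1)^2=25, (7-9)^2=4, (9-6)^2=9, (5-4)^2=1
sum(d^2) = 132.
Step 3: rho = 1 - 6*132 / (9*(9^2 - 1)) = 1 - 792/720 = -0.100000.
Step 4: Under H0, t = rho * sqrt((n-2)/(1-rho^2)) = -0.2659 ~ t(7).
Step 5: Two-sided p-value from the t-distribution with 7 df = 0.797972.
Step 6: alpha = 0.1. fail to reject H0.

rho = -0.1000, p = 0.797972, fail to reject H0 at alpha = 0.1.


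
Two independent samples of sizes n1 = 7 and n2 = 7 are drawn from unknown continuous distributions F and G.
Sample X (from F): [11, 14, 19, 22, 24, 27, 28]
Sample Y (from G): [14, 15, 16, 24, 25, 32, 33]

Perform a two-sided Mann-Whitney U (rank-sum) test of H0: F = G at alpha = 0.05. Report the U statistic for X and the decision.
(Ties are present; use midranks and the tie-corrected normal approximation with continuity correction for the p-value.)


Step 1: Combine and sort all 14 observations; assign midranks.
sorted (value, group): (11,X), (14,X), (14,Y), (15,Y), (16,Y), (19,X), (22,X), (24,X), (24,Y), (25,Y), (27,X), (28,X), (32,Y), (33,Y)
ranks: 11->1, 14->2.5, 14->2.5, 15->4, 16->5, 19->6, 22->7, 24->8.5, 24->8.5, 25->10, 27->11, 28->12, 32->13, 33->14
Step 2: Rank sum for X: R1 = 1 + 2.5 + 6 + 7 + 8.5 + 11 + 12 = 48.
Step 3: U_X = R1 - n1(n1+1)/2 = 48 - 7*8/2 = 48 - 28 = 20.
       U_Y = n1*n2 - U_X = 49 - 20 = 29.
Step 4: Ties are present, so use the tie-corrected normal approximation (with continuity correction) for the p-value.
Step 5: p-value = 0.608491; compare to alpha = 0.05. fail to reject H0.

U_X = 20, p = 0.608491, fail to reject H0 at alpha = 0.05.


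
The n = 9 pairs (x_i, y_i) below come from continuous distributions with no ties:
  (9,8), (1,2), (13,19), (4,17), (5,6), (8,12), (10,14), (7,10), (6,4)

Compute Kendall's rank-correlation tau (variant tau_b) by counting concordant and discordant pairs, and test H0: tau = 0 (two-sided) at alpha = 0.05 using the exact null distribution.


Step 1: Enumerate the 36 unordered pairs (i,j) with i<j and classify each by sign(x_j-x_i) * sign(y_j-y_i).
  (1,2):dx=-8,dy=-6->C; (1,3):dx=+4,dy=+11->C; (1,4):dx=-5,dy=+9->D; (1,5):dx=-4,dy=-2->C
  (1,6):dx=-1,dy=+4->D; (1,7):dx=+1,dy=+6->C; (1,8):dx=-2,dy=+2->D; (1,9):dx=-3,dy=-4->C
  (2,3):dx=+12,dy=+17->C; (2,4):dx=+3,dy=+15->C; (2,5):dx=+4,dy=+4->C; (2,6):dx=+7,dy=+10->C
  (2,7):dx=+9,dy=+12->C; (2,8):dx=+6,dy=+8->C; (2,9):dx=+5,dy=+2->C; (3,4):dx=-9,dy=-2->C
  (3,5):dx=-8,dy=-13->C; (3,6):dx=-5,dy=-7->C; (3,7):dx=-3,dy=-5->C; (3,8):dx=-6,dy=-9->C
  (3,9):dx=-7,dy=-15->C; (4,5):dx=+1,dy=-11->D; (4,6):dx=+4,dy=-5->D; (4,7):dx=+6,dy=-3->D
  (4,8):dx=+3,dy=-7->D; (4,9):dx=+2,dy=-13->D; (5,6):dx=+3,dy=+6->C; (5,7):dx=+5,dy=+8->C
  (5,8):dx=+2,dy=+4->C; (5,9):dx=+1,dy=-2->D; (6,7):dx=+2,dy=+2->C; (6,8):dx=-1,dy=-2->C
  (6,9):dx=-2,dy=-8->C; (7,8):dx=-3,dy=-4->C; (7,9):dx=-4,dy=-10->C; (8,9):dx=-1,dy=-6->C
Step 2: C = 27, D = 9, total pairs = 36.
Step 3: tau = (C - D)/(n(n-1)/2) = (27 - 9)/36 = 0.500000.
Step 4: Exact two-sided p-value (enumerate n! = 362880 permutations of y under H0): p = 0.075176.
Step 5: alpha = 0.05. fail to reject H0.

tau_b = 0.5000 (C=27, D=9), p = 0.075176, fail to reject H0.


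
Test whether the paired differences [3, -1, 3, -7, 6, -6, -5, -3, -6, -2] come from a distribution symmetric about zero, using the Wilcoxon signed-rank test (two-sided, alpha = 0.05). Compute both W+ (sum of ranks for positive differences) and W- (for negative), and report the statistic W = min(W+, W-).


Step 1: Drop any zero differences (none here) and take |d_i|.
|d| = [3, 1, 3, 7, 6, 6, 5, 3, 6, 2]
Step 2: Midrank |d_i| (ties get averaged ranks).
ranks: |3|->4, |1|->1, |3|->4, |7|->10, |6|->8, |6|->8, |5|->6, |3|->4, |6|->8, |2|->2
Step 3: Attach original signs; sum ranks with positive sign and with negative sign.
W+ = 4 + 4 + 8 = 16
W- = 1 + 10 + 8 + 6 + 4 + 8 + 2 = 39
(Check: W+ + W- = 55 should equal n(n+1)/2 = 55.)
Step 4: Test statistic W = min(W+, W-) = 16.
Step 5: Ties in |d|, so use the tie-corrected normal approximation.
        E[W] = n(n+1)/4 = 10*11/4 = 27.5.
        Tie groups: |d|=3 (t=3), |d|=6 (t=3); sum(t^3 - t) = 48.
        Var[W] = n(n+1)(2n+1)/24 - sum(t^3-t)/48 = 2310/24 - 48/48 = 95.25.
        z = (W - E[W]) / sqrt(Var[W]) = (16 - 27.5) / 9.7596 = -1.1783.
        Two-sided p = 2*Phi(z) = 0.238667.
Step 6: alpha = 0.05. fail to reject H0.

W+ = 16, W- = 39, W = min = 16, p = 0.238667, fail to reject H0.


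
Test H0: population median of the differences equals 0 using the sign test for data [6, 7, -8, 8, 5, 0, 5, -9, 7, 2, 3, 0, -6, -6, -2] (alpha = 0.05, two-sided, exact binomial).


Step 1: Discard zero differences. Original n = 15; n_eff = number of nonzero differences = 13.
Nonzero differences (with sign): +6, +7, -8, +8, +5, +5, -9, +7, +2, +3, -6, -6, -2
Step 2: Count signs: positive = 8, negative = 5.
Step 3: Under H0: P(positive) = 0.5, so the number of positives S ~ Bin(13, 0.5).
Step 4: Two-sided exact p-value = sum of Bin(13,0.5) probabilities at or below the observed probability = 0.581055.
Step 5: alpha = 0.05. fail to reject H0.

n_eff = 13, pos = 8, neg = 5, p = 0.581055, fail to reject H0.


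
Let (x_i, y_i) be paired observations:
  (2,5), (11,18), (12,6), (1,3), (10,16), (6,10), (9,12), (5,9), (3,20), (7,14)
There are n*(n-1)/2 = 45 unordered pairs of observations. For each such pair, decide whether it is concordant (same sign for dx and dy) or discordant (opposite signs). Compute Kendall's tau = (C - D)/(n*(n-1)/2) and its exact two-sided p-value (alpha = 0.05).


Step 1: Enumerate the 45 unordered pairs (i,j) with i<j and classify each by sign(x_j-x_i) * sign(y_j-y_i).
  (1,2):dx=+9,dy=+13->C; (1,3):dx=+10,dy=+1->C; (1,4):dx=-1,dy=-2->C; (1,5):dx=+8,dy=+11->C
  (1,6):dx=+4,dy=+5->C; (1,7):dx=+7,dy=+7->C; (1,8):dx=+3,dy=+4->C; (1,9):dx=+1,dy=+15->C
  (1,10):dx=+5,dy=+9->C; (2,3):dx=+1,dy=-12->D; (2,4):dx=-10,dy=-15->C; (2,5):dx=-1,dy=-2->C
  (2,6):dx=-5,dy=-8->C; (2,7):dx=-2,dy=-6->C; (2,8):dx=-6,dy=-9->C; (2,9):dx=-8,dy=+2->D
  (2,10):dx=-4,dy=-4->C; (3,4):dx=-11,dy=-3->C; (3,5):dx=-2,dy=+10->D; (3,6):dx=-6,dy=+4->D
  (3,7):dx=-3,dy=+6->D; (3,8):dx=-7,dy=+3->D; (3,9):dx=-9,dy=+14->D; (3,10):dx=-5,dy=+8->D
  (4,5):dx=+9,dy=+13->C; (4,6):dx=+5,dy=+7->C; (4,7):dx=+8,dy=+9->C; (4,8):dx=+4,dy=+6->C
  (4,9):dx=+2,dy=+17->C; (4,10):dx=+6,dy=+11->C; (5,6):dx=-4,dy=-6->C; (5,7):dx=-1,dy=-4->C
  (5,8):dx=-5,dy=-7->C; (5,9):dx=-7,dy=+4->D; (5,10):dx=-3,dy=-2->C; (6,7):dx=+3,dy=+2->C
  (6,8):dx=-1,dy=-1->C; (6,9):dx=-3,dy=+10->D; (6,10):dx=+1,dy=+4->C; (7,8):dx=-4,dy=-3->C
  (7,9):dx=-6,dy=+8->D; (7,10):dx=-2,dy=+2->D; (8,9):dx=-2,dy=+11->D; (8,10):dx=+2,dy=+5->C
  (9,10):dx=+4,dy=-6->D
Step 2: C = 31, D = 14, total pairs = 45.
Step 3: tau = (C - D)/(n(n-1)/2) = (31 - 14)/45 = 0.377778.
Step 4: Exact two-sided p-value (enumerate n! = 3628800 permutations of y under H0): p = 0.155742.
Step 5: alpha = 0.05. fail to reject H0.

tau_b = 0.3778 (C=31, D=14), p = 0.155742, fail to reject H0.


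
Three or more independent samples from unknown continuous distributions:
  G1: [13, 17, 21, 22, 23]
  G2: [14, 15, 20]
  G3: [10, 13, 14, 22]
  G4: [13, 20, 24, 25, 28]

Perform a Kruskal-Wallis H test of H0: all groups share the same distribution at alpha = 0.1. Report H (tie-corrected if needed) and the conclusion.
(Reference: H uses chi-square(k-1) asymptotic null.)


Step 1: Combine all N = 17 observations and assign midranks.
sorted (value, group, rank): (10,G3,1), (13,G1,3), (13,G3,3), (13,G4,3), (14,G2,5.5), (14,G3,5.5), (15,G2,7), (17,G1,8), (20,G2,9.5), (20,G4,9.5), (21,G1,11), (22,G1,12.5), (22,G3,12.5), (23,G1,14), (24,G4,15), (25,G4,16), (28,G4,17)
Step 2: Sum ranks within each group.
R_1 = 48.5 (n_1 = 5)
R_2 = 22 (n_2 = 3)
R_3 = 22 (n_3 = 4)
R_4 = 60.5 (n_4 = 5)
Step 3: H = 12/(N(N+1)) * sum(R_i^2/n_i) - 3(N+1)
     = 12/(17*18) * (48.5^2/5 + 22^2/3 + 22^2/4 + 60.5^2/5) - 3*18
     = 0.039216 * 1484.83 - 54
     = 4.228758.
Step 4: Ties present; correction factor C = 1 - 42/(17^3 - 17) = 0.991422. Corrected H = 4.228758 / 0.991422 = 4.265348.
Step 5: Under H0, H ~ chi^2(3); p-value = 0.234200.
Step 6: alpha = 0.1. fail to reject H0.

H = 4.2653, df = 3, p = 0.234200, fail to reject H0.


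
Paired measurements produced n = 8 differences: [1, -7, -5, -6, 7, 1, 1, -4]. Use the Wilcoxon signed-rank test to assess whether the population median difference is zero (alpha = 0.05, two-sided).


Step 1: Drop any zero differences (none here) and take |d_i|.
|d| = [1, 7, 5, 6, 7, 1, 1, 4]
Step 2: Midrank |d_i| (ties get averaged ranks).
ranks: |1|->2, |7|->7.5, |5|->5, |6|->6, |7|->7.5, |1|->2, |1|->2, |4|->4
Step 3: Attach original signs; sum ranks with positive sign and with negative sign.
W+ = 2 + 7.5 + 2 + 2 = 13.5
W- = 7.5 + 5 + 6 + 4 = 22.5
(Check: W+ + W- = 36 should equal n(n+1)/2 = 36.)
Step 4: Test statistic W = min(W+, W-) = 13.5.
Step 5: Ties in |d|, so use the tie-corrected normal approximation.
        E[W] = n(n+1)/4 = 8*9/4 = 18.
        Tie groups: |d|=1 (t=3), |d|=7 (t=2); sum(t^3 - t) = 30.
        Var[W] = n(n+1)(2n+1)/24 - sum(t^3-t)/48 = 1224/24 - 30/48 = 50.375.
        z = (W - E[W]) / sqrt(Var[W]) = (13.5 - 18) / 7.0975 = -0.6340.
        Two-sided p = 2*Phi(z) = 0.526066.
Step 6: alpha = 0.05. fail to reject H0.

W+ = 13.5, W- = 22.5, W = min = 13.5, p = 0.526066, fail to reject H0.


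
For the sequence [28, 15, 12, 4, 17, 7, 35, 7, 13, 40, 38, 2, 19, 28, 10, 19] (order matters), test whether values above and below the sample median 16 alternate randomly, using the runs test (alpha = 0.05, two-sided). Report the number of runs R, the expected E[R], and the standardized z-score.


Step 1: Compute median = 16; label A = above, B = below.
Labels in order: ABBBABABBAABAABA  (n_A = 8, n_B = 8)
Step 2: Count runs R = 11.
Step 3: Under H0 (random ordering), E[R] = 2*n_A*n_B/(n_A+n_B) + 1 = 2*8*8/16 + 1 = 9.0000.
        Var[R] = 2*n_A*n_B*(2*n_A*n_B - n_A - n_B) / ((n_A+n_B)^2 * (n_A+n_B-1)) = 14336/3840 = 3.7333.
        SD[R] = 1.9322.
Step 4: Continuity-corrected z = (R - 0.5 - E[R]) / SD[R] = (11 - 0.5 - 9.0000) / 1.9322 = 0.7763.
Step 5: Two-sided p-value via normal approximation = 2*(1 - Phi(|z|)) = 0.437558.
Step 6: alpha = 0.05. fail to reject H0.

R = 11, z = 0.7763, p = 0.437558, fail to reject H0.


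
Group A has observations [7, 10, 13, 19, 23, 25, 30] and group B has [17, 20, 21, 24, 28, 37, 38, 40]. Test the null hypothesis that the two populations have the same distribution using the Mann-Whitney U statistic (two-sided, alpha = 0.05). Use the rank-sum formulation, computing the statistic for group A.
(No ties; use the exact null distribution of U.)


Step 1: Combine and sort all 15 observations; assign midranks.
sorted (value, group): (7,X), (10,X), (13,X), (17,Y), (19,X), (20,Y), (21,Y), (23,X), (24,Y), (25,X), (28,Y), (30,X), (37,Y), (38,Y), (40,Y)
ranks: 7->1, 10->2, 13->3, 17->4, 19->5, 20->6, 21->7, 23->8, 24->9, 25->10, 28->11, 30->12, 37->13, 38->14, 40->15
Step 2: Rank sum for X: R1 = 1 + 2 + 3 + 5 + 8 + 10 + 12 = 41.
Step 3: U_X = R1 - n1(n1+1)/2 = 41 - 7*8/2 = 41 - 28 = 13.
       U_Y = n1*n2 - U_X = 56 - 13 = 43.
Step 4: No ties, so the exact null distribution of U (based on enumerating the C(15,7) = 6435 equally likely rank assignments) gives the two-sided p-value.
Step 5: p-value = 0.093862; compare to alpha = 0.05. fail to reject H0.

U_X = 13, p = 0.093862, fail to reject H0 at alpha = 0.05.


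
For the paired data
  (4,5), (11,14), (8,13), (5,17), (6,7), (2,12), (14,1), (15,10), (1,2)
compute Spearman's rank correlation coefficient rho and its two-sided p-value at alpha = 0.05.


Step 1: Rank x and y separately (midranks; no ties here).
rank(x): 4->3, 11->7, 8->6, 5->4, 6->5, 2->2, 14->8, 15->9, 1->1
rank(y): 5->3, 14->8, 13->7, 17->9, 7->4, 12->6, 1->1, 10->5, 2->2
Step 2: d_i = R_x(i) - R_y(i); compute d_i^2.
  (3-3)^2=0, (7-8)^2=1, (6-7)^2=1, (4-9)^2=25, (5-4)^2=1, (2-6)^2=16, (8-1)^2=49, (9-5)^2=16, (1-2)^2=1
sum(d^2) = 110.
Step 3: rho = 1 - 6*110 / (9*(9^2 - 1)) = 1 - 660/720 = 0.083333.
Step 4: Under H0, t = rho * sqrt((n-2)/(1-rho^2)) = 0.2212 ~ t(7).
Step 5: Two-sided p-value from the t-distribution with 7 df = 0.831214.
Step 6: alpha = 0.05. fail to reject H0.

rho = 0.0833, p = 0.831214, fail to reject H0 at alpha = 0.05.


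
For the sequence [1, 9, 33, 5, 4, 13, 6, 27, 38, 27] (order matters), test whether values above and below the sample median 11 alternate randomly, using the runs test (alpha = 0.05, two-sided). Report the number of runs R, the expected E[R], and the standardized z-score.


Step 1: Compute median = 11; label A = above, B = below.
Labels in order: BBABBABAAA  (n_A = 5, n_B = 5)
Step 2: Count runs R = 6.
Step 3: Under H0 (random ordering), E[R] = 2*n_A*n_B/(n_A+n_B) + 1 = 2*5*5/10 + 1 = 6.0000.
        Var[R] = 2*n_A*n_B*(2*n_A*n_B - n_A - n_B) / ((n_A+n_B)^2 * (n_A+n_B-1)) = 2000/900 = 2.2222.
        SD[R] = 1.4907.
Step 4: R = E[R], so z = 0 with no continuity correction.
Step 5: Two-sided p-value via normal approximation = 2*(1 - Phi(|z|)) = 1.000000.
Step 6: alpha = 0.05. fail to reject H0.

R = 6, z = 0.0000, p = 1.000000, fail to reject H0.


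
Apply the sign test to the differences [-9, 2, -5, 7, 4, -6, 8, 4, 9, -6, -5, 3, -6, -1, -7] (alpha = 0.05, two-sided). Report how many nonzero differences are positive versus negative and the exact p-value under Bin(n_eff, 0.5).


Step 1: Discard zero differences. Original n = 15; n_eff = number of nonzero differences = 15.
Nonzero differences (with sign): -9, +2, -5, +7, +4, -6, +8, +4, +9, -6, -5, +3, -6, -1, -7
Step 2: Count signs: positive = 7, negative = 8.
Step 3: Under H0: P(positive) = 0.5, so the number of positives S ~ Bin(15, 0.5).
Step 4: Two-sided exact p-value = sum of Bin(15,0.5) probabilities at or below the observed probability = 1.000000.
Step 5: alpha = 0.05. fail to reject H0.

n_eff = 15, pos = 7, neg = 8, p = 1.000000, fail to reject H0.


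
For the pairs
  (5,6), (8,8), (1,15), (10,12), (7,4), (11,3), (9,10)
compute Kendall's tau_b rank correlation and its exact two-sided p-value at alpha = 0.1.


Step 1: Enumerate the 21 unordered pairs (i,j) with i<j and classify each by sign(x_j-x_i) * sign(y_j-y_i).
  (1,2):dx=+3,dy=+2->C; (1,3):dx=-4,dy=+9->D; (1,4):dx=+5,dy=+6->C; (1,5):dx=+2,dy=-2->D
  (1,6):dx=+6,dy=-3->D; (1,7):dx=+4,dy=+4->C; (2,3):dx=-7,dy=+7->D; (2,4):dx=+2,dy=+4->C
  (2,5):dx=-1,dy=-4->C; (2,6):dx=+3,dy=-5->D; (2,7):dx=+1,dy=+2->C; (3,4):dx=+9,dy=-3->D
  (3,5):dx=+6,dy=-11->D; (3,6):dx=+10,dy=-12->D; (3,7):dx=+8,dy=-5->D; (4,5):dx=-3,dy=-8->C
  (4,6):dx=+1,dy=-9->D; (4,7):dx=-1,dy=-2->C; (5,6):dx=+4,dy=-1->D; (5,7):dx=+2,dy=+6->C
  (6,7):dx=-2,dy=+7->D
Step 2: C = 9, D = 12, total pairs = 21.
Step 3: tau = (C - D)/(n(n-1)/2) = (9 - 12)/21 = -0.142857.
Step 4: Exact two-sided p-value (enumerate n! = 5040 permutations of y under H0): p = 0.772619.
Step 5: alpha = 0.1. fail to reject H0.

tau_b = -0.1429 (C=9, D=12), p = 0.772619, fail to reject H0.


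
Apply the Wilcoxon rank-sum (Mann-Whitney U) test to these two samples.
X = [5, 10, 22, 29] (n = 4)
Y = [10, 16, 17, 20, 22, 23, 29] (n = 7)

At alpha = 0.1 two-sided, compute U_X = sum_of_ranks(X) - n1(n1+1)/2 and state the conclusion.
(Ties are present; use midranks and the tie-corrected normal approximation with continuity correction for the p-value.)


Step 1: Combine and sort all 11 observations; assign midranks.
sorted (value, group): (5,X), (10,X), (10,Y), (16,Y), (17,Y), (20,Y), (22,X), (22,Y), (23,Y), (29,X), (29,Y)
ranks: 5->1, 10->2.5, 10->2.5, 16->4, 17->5, 20->6, 22->7.5, 22->7.5, 23->9, 29->10.5, 29->10.5
Step 2: Rank sum for X: R1 = 1 + 2.5 + 7.5 + 10.5 = 21.5.
Step 3: U_X = R1 - n1(n1+1)/2 = 21.5 - 4*5/2 = 21.5 - 10 = 11.5.
       U_Y = n1*n2 - U_X = 28 - 11.5 = 16.5.
Step 4: Ties are present, so use the tie-corrected normal approximation (with continuity correction) for the p-value.
Step 5: p-value = 0.703524; compare to alpha = 0.1. fail to reject H0.

U_X = 11.5, p = 0.703524, fail to reject H0 at alpha = 0.1.


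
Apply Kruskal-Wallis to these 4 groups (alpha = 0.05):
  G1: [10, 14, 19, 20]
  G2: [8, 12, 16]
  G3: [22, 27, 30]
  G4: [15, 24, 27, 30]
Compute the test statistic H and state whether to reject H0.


Step 1: Combine all N = 14 observations and assign midranks.
sorted (value, group, rank): (8,G2,1), (10,G1,2), (12,G2,3), (14,G1,4), (15,G4,5), (16,G2,6), (19,G1,7), (20,G1,8), (22,G3,9), (24,G4,10), (27,G3,11.5), (27,G4,11.5), (30,G3,13.5), (30,G4,13.5)
Step 2: Sum ranks within each group.
R_1 = 21 (n_1 = 4)
R_2 = 10 (n_2 = 3)
R_3 = 34 (n_3 = 3)
R_4 = 40 (n_4 = 4)
Step 3: H = 12/(N(N+1)) * sum(R_i^2/n_i) - 3(N+1)
     = 12/(14*15) * (21^2/4 + 10^2/3 + 34^2/3 + 40^2/4) - 3*15
     = 0.057143 * 928.917 - 45
     = 8.080952.
Step 4: Ties present; correction factor C = 1 - 12/(14^3 - 14) = 0.995604. Corrected H = 8.080952 / 0.995604 = 8.116630.
Step 5: Under H0, H ~ chi^2(3); p-value = 0.043662.
Step 6: alpha = 0.05. reject H0.

H = 8.1166, df = 3, p = 0.043662, reject H0.


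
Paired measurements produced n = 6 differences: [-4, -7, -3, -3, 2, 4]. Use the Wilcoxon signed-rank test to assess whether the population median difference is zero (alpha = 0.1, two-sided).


Step 1: Drop any zero differences (none here) and take |d_i|.
|d| = [4, 7, 3, 3, 2, 4]
Step 2: Midrank |d_i| (ties get averaged ranks).
ranks: |4|->4.5, |7|->6, |3|->2.5, |3|->2.5, |2|->1, |4|->4.5
Step 3: Attach original signs; sum ranks with positive sign and with negative sign.
W+ = 1 + 4.5 = 5.5
W- = 4.5 + 6 + 2.5 + 2.5 = 15.5
(Check: W+ + W- = 21 should equal n(n+1)/2 = 21.)
Step 4: Test statistic W = min(W+, W-) = 5.5.
Step 5: Ties in |d|, so use the tie-corrected normal approximation.
        E[W] = n(n+1)/4 = 6*7/4 = 10.5.
        Tie groups: |d|=3 (t=2), |d|=4 (t=2); sum(t^3 - t) = 12.
        Var[W] = n(n+1)(2n+1)/24 - sum(t^3-t)/48 = 546/24 - 12/48 = 22.5.
        z = (W - E[W]) / sqrt(Var[W]) = (5.5 - 10.5) / 4.7434 = -1.0541.
        Two-sided p = 2*Phi(z) = 0.291841.
Step 6: alpha = 0.1. fail to reject H0.

W+ = 5.5, W- = 15.5, W = min = 5.5, p = 0.291841, fail to reject H0.


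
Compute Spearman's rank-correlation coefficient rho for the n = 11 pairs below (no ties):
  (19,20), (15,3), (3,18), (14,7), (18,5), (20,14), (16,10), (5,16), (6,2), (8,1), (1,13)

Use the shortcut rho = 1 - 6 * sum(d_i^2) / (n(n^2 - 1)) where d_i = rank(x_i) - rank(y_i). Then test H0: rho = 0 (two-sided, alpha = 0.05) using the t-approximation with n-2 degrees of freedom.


Step 1: Rank x and y separately (midranks; no ties here).
rank(x): 19->10, 15->7, 3->2, 14->6, 18->9, 20->11, 16->8, 5->3, 6->4, 8->5, 1->1
rank(y): 20->11, 3->3, 18->10, 7->5, 5->4, 14->8, 10->6, 16->9, 2->2, 1->1, 13->7
Step 2: d_i = R_x(i) - R_y(i); compute d_i^2.
  (10-11)^2=1, (7-3)^2=16, (2-10)^2=64, (6-5)^2=1, (9-4)^2=25, (11-8)^2=9, (8-6)^2=4, (3-9)^2=36, (4-2)^2=4, (5-1)^2=16, (1-7)^2=36
sum(d^2) = 212.
Step 3: rho = 1 - 6*212 / (11*(11^2 - 1)) = 1 - 1272/1320 = 0.036364.
Step 4: Under H0, t = rho * sqrt((n-2)/(1-rho^2)) = 0.1092 ~ t(9).
Step 5: Two-sided p-value from the t-distribution with 9 df = 0.915468.
Step 6: alpha = 0.05. fail to reject H0.

rho = 0.0364, p = 0.915468, fail to reject H0 at alpha = 0.05.


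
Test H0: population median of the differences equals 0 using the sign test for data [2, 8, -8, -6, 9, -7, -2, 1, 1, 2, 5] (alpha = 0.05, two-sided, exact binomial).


Step 1: Discard zero differences. Original n = 11; n_eff = number of nonzero differences = 11.
Nonzero differences (with sign): +2, +8, -8, -6, +9, -7, -2, +1, +1, +2, +5
Step 2: Count signs: positive = 7, negative = 4.
Step 3: Under H0: P(positive) = 0.5, so the number of positives S ~ Bin(11, 0.5).
Step 4: Two-sided exact p-value = sum of Bin(11,0.5) probabilities at or below the observed probability = 0.548828.
Step 5: alpha = 0.05. fail to reject H0.

n_eff = 11, pos = 7, neg = 4, p = 0.548828, fail to reject H0.


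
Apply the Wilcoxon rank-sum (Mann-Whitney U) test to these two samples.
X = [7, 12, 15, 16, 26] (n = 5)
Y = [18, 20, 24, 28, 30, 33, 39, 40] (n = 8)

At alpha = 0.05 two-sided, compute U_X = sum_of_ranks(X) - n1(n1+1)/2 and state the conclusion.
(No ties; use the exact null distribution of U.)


Step 1: Combine and sort all 13 observations; assign midranks.
sorted (value, group): (7,X), (12,X), (15,X), (16,X), (18,Y), (20,Y), (24,Y), (26,X), (28,Y), (30,Y), (33,Y), (39,Y), (40,Y)
ranks: 7->1, 12->2, 15->3, 16->4, 18->5, 20->6, 24->7, 26->8, 28->9, 30->10, 33->11, 39->12, 40->13
Step 2: Rank sum for X: R1 = 1 + 2 + 3 + 4 + 8 = 18.
Step 3: U_X = R1 - n1(n1+1)/2 = 18 - 5*6/2 = 18 - 15 = 3.
       U_Y = n1*n2 - U_X = 40 - 3 = 37.
Step 4: No ties, so the exact null distribution of U (based on enumerating the C(13,5) = 1287 equally likely rank assignments) gives the two-sided p-value.
Step 5: p-value = 0.010878; compare to alpha = 0.05. reject H0.

U_X = 3, p = 0.010878, reject H0 at alpha = 0.05.


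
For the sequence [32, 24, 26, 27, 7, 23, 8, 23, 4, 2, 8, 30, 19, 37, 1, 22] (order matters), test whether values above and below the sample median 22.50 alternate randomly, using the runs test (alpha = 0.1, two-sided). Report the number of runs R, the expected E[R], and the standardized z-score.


Step 1: Compute median = 22.50; label A = above, B = below.
Labels in order: AAAABABABBBABABB  (n_A = 8, n_B = 8)
Step 2: Count runs R = 10.
Step 3: Under H0 (random ordering), E[R] = 2*n_A*n_B/(n_A+n_B) + 1 = 2*8*8/16 + 1 = 9.0000.
        Var[R] = 2*n_A*n_B*(2*n_A*n_B - n_A - n_B) / ((n_A+n_B)^2 * (n_A+n_B-1)) = 14336/3840 = 3.7333.
        SD[R] = 1.9322.
Step 4: Continuity-corrected z = (R - 0.5 - E[R]) / SD[R] = (10 - 0.5 - 9.0000) / 1.9322 = 0.2588.
Step 5: Two-sided p-value via normal approximation = 2*(1 - Phi(|z|)) = 0.795809.
Step 6: alpha = 0.1. fail to reject H0.

R = 10, z = 0.2588, p = 0.795809, fail to reject H0.


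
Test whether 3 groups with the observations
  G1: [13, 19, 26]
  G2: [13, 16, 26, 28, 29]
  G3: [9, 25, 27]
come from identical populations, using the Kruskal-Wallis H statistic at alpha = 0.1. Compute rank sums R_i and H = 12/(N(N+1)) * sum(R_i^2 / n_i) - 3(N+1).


Step 1: Combine all N = 11 observations and assign midranks.
sorted (value, group, rank): (9,G3,1), (13,G1,2.5), (13,G2,2.5), (16,G2,4), (19,G1,5), (25,G3,6), (26,G1,7.5), (26,G2,7.5), (27,G3,9), (28,G2,10), (29,G2,11)
Step 2: Sum ranks within each group.
R_1 = 15 (n_1 = 3)
R_2 = 35 (n_2 = 5)
R_3 = 16 (n_3 = 3)
Step 3: H = 12/(N(N+1)) * sum(R_i^2/n_i) - 3(N+1)
     = 12/(11*12) * (15^2/3 + 35^2/5 + 16^2/3) - 3*12
     = 0.090909 * 405.333 - 36
     = 0.848485.
Step 4: Ties present; correction factor C = 1 - 12/(11^3 - 11) = 0.990909. Corrected H = 0.848485 / 0.990909 = 0.856269.
Step 5: Under H0, H ~ chi^2(2); p-value = 0.651724.
Step 6: alpha = 0.1. fail to reject H0.

H = 0.8563, df = 2, p = 0.651724, fail to reject H0.


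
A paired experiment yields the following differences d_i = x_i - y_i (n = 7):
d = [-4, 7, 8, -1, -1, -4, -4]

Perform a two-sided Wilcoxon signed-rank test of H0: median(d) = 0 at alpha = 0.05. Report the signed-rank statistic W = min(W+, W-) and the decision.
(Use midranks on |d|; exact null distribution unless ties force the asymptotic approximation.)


Step 1: Drop any zero differences (none here) and take |d_i|.
|d| = [4, 7, 8, 1, 1, 4, 4]
Step 2: Midrank |d_i| (ties get averaged ranks).
ranks: |4|->4, |7|->6, |8|->7, |1|->1.5, |1|->1.5, |4|->4, |4|->4
Step 3: Attach original signs; sum ranks with positive sign and with negative sign.
W+ = 6 + 7 = 13
W- = 4 + 1.5 + 1.5 + 4 + 4 = 15
(Check: W+ + W- = 28 should equal n(n+1)/2 = 28.)
Step 4: Test statistic W = min(W+, W-) = 13.
Step 5: Ties in |d|, so use the tie-corrected normal approximation.
        E[W] = n(n+1)/4 = 7*8/4 = 14.
        Tie groups: |d|=1 (t=2), |d|=4 (t=3); sum(t^3 - t) = 30.
        Var[W] = n(n+1)(2n+1)/24 - sum(t^3-t)/48 = 840/24 - 30/48 = 34.375.
        z = (W - E[W]) / sqrt(Var[W]) = (13 - 14) / 5.8630 = -0.1706.
        Two-sided p = 2*Phi(z) = 0.864569.
Step 6: alpha = 0.05. fail to reject H0.

W+ = 13, W- = 15, W = min = 13, p = 0.864569, fail to reject H0.


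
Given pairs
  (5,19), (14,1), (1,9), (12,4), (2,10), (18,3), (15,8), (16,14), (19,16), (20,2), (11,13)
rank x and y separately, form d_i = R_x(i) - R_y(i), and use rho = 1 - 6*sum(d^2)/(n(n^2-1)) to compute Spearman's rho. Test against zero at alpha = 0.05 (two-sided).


Step 1: Rank x and y separately (midranks; no ties here).
rank(x): 5->3, 14->6, 1->1, 12->5, 2->2, 18->9, 15->7, 16->8, 19->10, 20->11, 11->4
rank(y): 19->11, 1->1, 9->6, 4->4, 10->7, 3->3, 8->5, 14->9, 16->10, 2->2, 13->8
Step 2: d_i = R_x(i) - R_y(i); compute d_i^2.
  (3-11)^2=64, (6-1)^2=25, (1-6)^2=25, (5-4)^2=1, (2-7)^2=25, (9-3)^2=36, (7-5)^2=4, (8-9)^2=1, (10-10)^2=0, (11-2)^2=81, (4-8)^2=16
sum(d^2) = 278.
Step 3: rho = 1 - 6*278 / (11*(11^2 - 1)) = 1 - 1668/1320 = -0.263636.
Step 4: Under H0, t = rho * sqrt((n-2)/(1-rho^2)) = -0.8199 ~ t(9).
Step 5: Two-sided p-value from the t-distribution with 9 df = 0.433441.
Step 6: alpha = 0.05. fail to reject H0.

rho = -0.2636, p = 0.433441, fail to reject H0 at alpha = 0.05.


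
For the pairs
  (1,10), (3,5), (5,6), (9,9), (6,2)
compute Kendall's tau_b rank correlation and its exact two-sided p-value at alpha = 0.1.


Step 1: Enumerate the 10 unordered pairs (i,j) with i<j and classify each by sign(x_j-x_i) * sign(y_j-y_i).
  (1,2):dx=+2,dy=-5->D; (1,3):dx=+4,dy=-4->D; (1,4):dx=+8,dy=-1->D; (1,5):dx=+5,dy=-8->D
  (2,3):dx=+2,dy=+1->C; (2,4):dx=+6,dy=+4->C; (2,5):dx=+3,dy=-3->D; (3,4):dx=+4,dy=+3->C
  (3,5):dx=+1,dy=-4->D; (4,5):dx=-3,dy=-7->C
Step 2: C = 4, D = 6, total pairs = 10.
Step 3: tau = (C - D)/(n(n-1)/2) = (4 - 6)/10 = -0.200000.
Step 4: Exact two-sided p-value (enumerate n! = 120 permutations of y under H0): p = 0.816667.
Step 5: alpha = 0.1. fail to reject H0.

tau_b = -0.2000 (C=4, D=6), p = 0.816667, fail to reject H0.


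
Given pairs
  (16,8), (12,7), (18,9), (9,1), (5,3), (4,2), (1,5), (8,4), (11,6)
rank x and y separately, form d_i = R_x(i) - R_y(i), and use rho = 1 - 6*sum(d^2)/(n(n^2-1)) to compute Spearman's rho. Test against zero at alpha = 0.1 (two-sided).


Step 1: Rank x and y separately (midranks; no ties here).
rank(x): 16->8, 12->7, 18->9, 9->5, 5->3, 4->2, 1->1, 8->4, 11->6
rank(y): 8->8, 7->7, 9->9, 1->1, 3->3, 2->2, 5->5, 4->4, 6->6
Step 2: d_i = R_x(i) - R_y(i); compute d_i^2.
  (8-8)^2=0, (7-7)^2=0, (9-9)^2=0, (5-1)^2=16, (3-3)^2=0, (2-2)^2=0, (1-5)^2=16, (4-4)^2=0, (6-6)^2=0
sum(d^2) = 32.
Step 3: rho = 1 - 6*32 / (9*(9^2 - 1)) = 1 - 192/720 = 0.733333.
Step 4: Under H0, t = rho * sqrt((n-2)/(1-rho^2)) = 2.8538 ~ t(7).
Step 5: Two-sided p-value from the t-distribution with 7 df = 0.024554.
Step 6: alpha = 0.1. reject H0.

rho = 0.7333, p = 0.024554, reject H0 at alpha = 0.1.
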